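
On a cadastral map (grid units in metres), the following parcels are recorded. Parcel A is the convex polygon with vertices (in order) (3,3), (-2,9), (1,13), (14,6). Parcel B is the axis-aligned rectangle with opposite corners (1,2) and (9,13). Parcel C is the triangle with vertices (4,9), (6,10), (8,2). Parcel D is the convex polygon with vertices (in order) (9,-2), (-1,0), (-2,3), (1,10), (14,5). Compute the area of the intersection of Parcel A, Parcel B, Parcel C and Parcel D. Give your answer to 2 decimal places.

5.69

The intersection is the polygon with vertices (4.113,8.803), (6.532,7.872), (7.447,4.213), (6.832,4.045).
By the shoelace formula its area is 5.69.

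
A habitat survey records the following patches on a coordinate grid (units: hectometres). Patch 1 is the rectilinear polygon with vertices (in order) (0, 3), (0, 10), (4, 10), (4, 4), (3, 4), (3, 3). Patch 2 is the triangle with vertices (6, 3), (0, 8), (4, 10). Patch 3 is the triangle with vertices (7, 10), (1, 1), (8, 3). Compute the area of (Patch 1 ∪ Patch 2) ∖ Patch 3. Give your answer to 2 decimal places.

27.94

|Patch 1 ∪ Patch 2| = 32.3333.
|(Patch 1 ∪ Patch 2) ∩ Patch 3| = 4.3917.
|(Patch 1 ∪ Patch 2) ∖ Patch 3| = 32.3333 − 4.3917 = 27.94.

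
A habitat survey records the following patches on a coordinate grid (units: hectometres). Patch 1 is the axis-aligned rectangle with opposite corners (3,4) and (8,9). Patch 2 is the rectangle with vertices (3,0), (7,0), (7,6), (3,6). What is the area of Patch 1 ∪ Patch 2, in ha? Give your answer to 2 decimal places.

41.00

By inclusion–exclusion:
Individual areas: |Patch 1| = 25, |Patch 2| = 24.
|Patch 1∩Patch 2|: x∈[3,7], y∈[4,6] → 4·2 = 8.
|Patch 1 ∪ Patch 2| = 49 − 8 = 41.00.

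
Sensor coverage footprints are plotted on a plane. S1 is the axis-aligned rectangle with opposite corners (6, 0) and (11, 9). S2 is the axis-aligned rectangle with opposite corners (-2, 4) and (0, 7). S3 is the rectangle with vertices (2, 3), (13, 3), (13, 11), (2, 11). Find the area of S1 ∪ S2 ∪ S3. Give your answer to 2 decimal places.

109.00

By inclusion–exclusion:
Individual areas: |S1| = 45, |S2| = 6, |S3| = 88.
|S1∩S2| = 0 (no overlap).
|S1∩S3|: x∈[6,11], y∈[3,9] → 5·6 = 30.
|S2∩S3| = 0 (no overlap).
|S1∩S2∩S3| = 0.
|S1 ∪ S2 ∪ S3| = 139 − 30 + 0 = 109.00.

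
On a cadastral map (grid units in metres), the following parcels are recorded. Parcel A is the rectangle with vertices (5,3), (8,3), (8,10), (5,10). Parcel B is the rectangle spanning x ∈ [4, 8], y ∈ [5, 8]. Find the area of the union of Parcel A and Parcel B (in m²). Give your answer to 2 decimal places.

24.00

By inclusion–exclusion:
Individual areas: |Parcel A| = 21, |Parcel B| = 12.
|Parcel A∩Parcel B|: x∈[5,8], y∈[5,8] → 3·3 = 9.
|Parcel A ∪ Parcel B| = 33 − 9 = 24.00.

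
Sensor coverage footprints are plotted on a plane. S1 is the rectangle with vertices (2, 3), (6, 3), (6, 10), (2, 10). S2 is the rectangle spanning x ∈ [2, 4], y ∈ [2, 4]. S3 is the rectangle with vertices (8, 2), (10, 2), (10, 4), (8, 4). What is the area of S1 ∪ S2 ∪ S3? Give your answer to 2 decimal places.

By inclusion–exclusion:
Individual areas: |S1| = 28, |S2| = 4, |S3| = 4.
|S1∩S2|: x∈[2,4], y∈[3,4] → 2·1 = 2.
|S1∩S3| = 0 (no overlap).
|S2∩S3| = 0 (no overlap).
|S1∩S2∩S3| = 0.
|S1 ∪ S2 ∪ S3| = 36 − 2 + 0 = 34.00.

34.00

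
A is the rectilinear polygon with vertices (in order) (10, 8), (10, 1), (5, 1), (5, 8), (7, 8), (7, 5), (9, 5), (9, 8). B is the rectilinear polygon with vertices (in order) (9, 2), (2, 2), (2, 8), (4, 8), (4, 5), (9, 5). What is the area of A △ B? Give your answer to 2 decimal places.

|A| = 29, |B| = 27, |A∩B| = 12.
|A △ B| = |A| + |B| − 2·|A∩B| = 29 + 27 − 24 = 32.00.

32.00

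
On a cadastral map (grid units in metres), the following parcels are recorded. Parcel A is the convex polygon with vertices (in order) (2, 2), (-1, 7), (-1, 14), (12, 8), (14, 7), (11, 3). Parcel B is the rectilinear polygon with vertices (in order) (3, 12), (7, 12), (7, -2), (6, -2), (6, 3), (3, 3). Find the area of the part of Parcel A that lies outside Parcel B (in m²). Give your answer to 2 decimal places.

73.60

|Parcel A| = 107, |Parcel A∩Parcel B| = 33.3974.
|Parcel A ∖ Parcel B| = |Parcel A| − |Parcel A∩Parcel B| = 107 − 33.3974 = 73.60.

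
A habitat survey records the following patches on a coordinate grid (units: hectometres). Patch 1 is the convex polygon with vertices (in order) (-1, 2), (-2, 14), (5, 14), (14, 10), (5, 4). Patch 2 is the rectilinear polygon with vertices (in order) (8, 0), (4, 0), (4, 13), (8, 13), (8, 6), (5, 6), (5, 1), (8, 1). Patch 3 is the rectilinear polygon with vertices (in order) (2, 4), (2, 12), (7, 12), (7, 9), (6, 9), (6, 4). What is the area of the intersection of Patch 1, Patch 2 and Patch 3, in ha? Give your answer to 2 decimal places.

The intersection is the polygon with vertices (5,6), (5,4), (4,4), (4,12), (7,12), (7,9), (6,9), (6,6).
By the shoelace formula its area is 17.00.

17.00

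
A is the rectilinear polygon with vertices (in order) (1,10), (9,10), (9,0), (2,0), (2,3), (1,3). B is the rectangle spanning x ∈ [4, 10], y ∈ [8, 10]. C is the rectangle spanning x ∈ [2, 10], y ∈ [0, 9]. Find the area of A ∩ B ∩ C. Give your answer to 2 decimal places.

The intersection is the polygon with vertices (9,8), (4,8), (4,9), (9,9).
By the shoelace formula its area is 5.00.

5.00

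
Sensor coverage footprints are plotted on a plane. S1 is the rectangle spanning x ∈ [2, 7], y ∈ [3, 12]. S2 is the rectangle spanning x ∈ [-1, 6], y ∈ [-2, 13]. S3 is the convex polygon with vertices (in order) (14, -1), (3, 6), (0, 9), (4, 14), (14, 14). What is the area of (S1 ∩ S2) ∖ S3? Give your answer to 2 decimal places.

9.74

|S1 ∩ S2| = 36.
|(S1 ∩ S2) ∩ S3| = 26.2636.
|(S1 ∩ S2) ∖ S3| = 36 − 26.2636 = 9.74.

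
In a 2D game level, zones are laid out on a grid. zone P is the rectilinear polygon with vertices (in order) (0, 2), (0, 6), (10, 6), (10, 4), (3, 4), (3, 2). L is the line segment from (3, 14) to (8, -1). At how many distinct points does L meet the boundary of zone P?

2

The segment meets the boundary at (6.333,4), (5.667,6).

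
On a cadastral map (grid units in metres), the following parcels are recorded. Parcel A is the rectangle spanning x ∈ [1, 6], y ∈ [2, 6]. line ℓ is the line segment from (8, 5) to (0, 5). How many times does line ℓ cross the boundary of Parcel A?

2

The segment meets the boundary at (1,5), (6,5).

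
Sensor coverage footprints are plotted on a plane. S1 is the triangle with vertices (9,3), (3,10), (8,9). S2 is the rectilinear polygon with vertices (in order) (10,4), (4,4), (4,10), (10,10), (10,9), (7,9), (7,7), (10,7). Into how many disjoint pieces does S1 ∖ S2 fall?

S1 ∖ S2 splits into 3 disjoint pieces (area 0.3452, area 0.4833, area 2.3333).

3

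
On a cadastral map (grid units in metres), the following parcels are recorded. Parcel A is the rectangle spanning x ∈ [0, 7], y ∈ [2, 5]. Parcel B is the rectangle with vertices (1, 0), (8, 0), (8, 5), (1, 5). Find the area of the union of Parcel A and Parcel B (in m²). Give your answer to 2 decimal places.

By inclusion–exclusion:
Individual areas: |Parcel A| = 21, |Parcel B| = 35.
|Parcel A∩Parcel B|: x∈[1,7], y∈[2,5] → 6·3 = 18.
|Parcel A ∪ Parcel B| = 56 − 18 = 38.00.

38.00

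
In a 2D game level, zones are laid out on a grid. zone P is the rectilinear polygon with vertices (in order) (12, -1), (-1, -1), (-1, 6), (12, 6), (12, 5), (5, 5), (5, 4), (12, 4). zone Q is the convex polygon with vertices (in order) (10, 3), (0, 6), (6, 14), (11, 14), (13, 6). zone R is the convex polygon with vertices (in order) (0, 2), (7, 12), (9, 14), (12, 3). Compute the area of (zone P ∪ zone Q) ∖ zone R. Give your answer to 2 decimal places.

|zone P ∪ zone Q| = 162.5833.
|(zone P ∪ zone Q) ∩ zone R| = 69.8755.
|(zone P ∪ zone Q) ∖ zone R| = 162.5833 − 69.8755 = 92.71.

92.71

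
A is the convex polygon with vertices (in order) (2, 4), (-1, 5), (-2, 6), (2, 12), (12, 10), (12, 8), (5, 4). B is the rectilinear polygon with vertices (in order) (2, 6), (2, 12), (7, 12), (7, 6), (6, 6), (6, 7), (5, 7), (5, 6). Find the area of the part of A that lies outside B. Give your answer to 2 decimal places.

46.50

|A| = 73, |A∩B| = 26.5.
|A ∖ B| = |A| − |A∩B| = 73 − 26.5 = 46.50.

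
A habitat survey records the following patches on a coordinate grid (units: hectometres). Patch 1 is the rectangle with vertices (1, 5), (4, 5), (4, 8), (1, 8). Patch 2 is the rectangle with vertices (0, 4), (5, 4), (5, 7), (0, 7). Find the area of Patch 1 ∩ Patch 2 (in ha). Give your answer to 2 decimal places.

6.00

|Patch 1∩Patch 2|: x∈[1,4], y∈[5,7] → 3·2 = 6.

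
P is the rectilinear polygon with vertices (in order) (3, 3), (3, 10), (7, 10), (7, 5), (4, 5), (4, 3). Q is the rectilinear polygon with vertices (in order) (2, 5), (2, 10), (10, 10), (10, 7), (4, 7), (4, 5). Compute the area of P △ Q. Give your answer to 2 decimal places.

|P| = 22, |Q| = 28, |P∩Q| = 14.
|P △ Q| = |P| + |Q| − 2·|P∩Q| = 22 + 28 − 28 = 22.00.

22.00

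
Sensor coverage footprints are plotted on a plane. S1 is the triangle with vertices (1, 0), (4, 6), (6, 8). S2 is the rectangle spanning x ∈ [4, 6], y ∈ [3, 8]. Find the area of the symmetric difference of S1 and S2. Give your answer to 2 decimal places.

|S1| = 3, |S2| = 10, |S1∩S2| = 1.2.
|S1 △ S2| = |S1| + |S2| − 2·|S1∩S2| = 3 + 10 − 2.4 = 10.60.

10.60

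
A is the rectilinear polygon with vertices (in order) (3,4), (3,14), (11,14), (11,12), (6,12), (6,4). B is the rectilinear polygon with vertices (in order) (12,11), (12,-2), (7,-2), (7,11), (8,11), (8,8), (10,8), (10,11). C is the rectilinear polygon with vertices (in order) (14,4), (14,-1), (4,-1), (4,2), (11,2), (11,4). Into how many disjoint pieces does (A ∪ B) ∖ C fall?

3

(A ∪ B) ∖ C splits into 3 disjoint pieces (area 40, area 5, area 37).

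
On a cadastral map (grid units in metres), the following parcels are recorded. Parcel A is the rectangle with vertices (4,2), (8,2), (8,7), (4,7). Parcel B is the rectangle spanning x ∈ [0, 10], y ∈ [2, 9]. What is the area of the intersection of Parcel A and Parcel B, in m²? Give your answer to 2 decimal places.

|Parcel A∩Parcel B|: x∈[4,8], y∈[2,7] → 4·5 = 20.

20.00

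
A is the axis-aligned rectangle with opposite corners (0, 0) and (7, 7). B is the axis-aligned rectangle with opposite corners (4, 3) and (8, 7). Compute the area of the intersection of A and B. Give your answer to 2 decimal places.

|A∩B|: x∈[4,7], y∈[3,7] → 3·4 = 12.

12.00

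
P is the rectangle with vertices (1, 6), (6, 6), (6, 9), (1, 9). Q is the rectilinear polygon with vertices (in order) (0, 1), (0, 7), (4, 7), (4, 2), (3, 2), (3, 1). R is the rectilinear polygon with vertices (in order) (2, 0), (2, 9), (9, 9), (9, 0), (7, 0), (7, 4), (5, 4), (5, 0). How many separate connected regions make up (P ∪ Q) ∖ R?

1

(P ∪ Q) ∖ R is a single connected region.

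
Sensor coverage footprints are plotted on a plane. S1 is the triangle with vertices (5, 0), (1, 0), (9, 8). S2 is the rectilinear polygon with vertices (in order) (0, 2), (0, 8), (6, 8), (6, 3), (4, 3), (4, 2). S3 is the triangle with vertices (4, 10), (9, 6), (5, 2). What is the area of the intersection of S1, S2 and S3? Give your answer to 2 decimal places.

1.66

The intersection is the polygon with vertices (6,3), (4.875,3), (4.778,3.778), (6,5).
By the shoelace formula its area is 1.66.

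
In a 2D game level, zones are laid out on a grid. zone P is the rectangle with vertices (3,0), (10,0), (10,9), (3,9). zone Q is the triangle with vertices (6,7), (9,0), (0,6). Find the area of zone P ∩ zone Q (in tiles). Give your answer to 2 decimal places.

18.75

The intersection is the polygon with vertices (3,6.5), (6,7), (9,0), (3,4).
By the shoelace formula its area is 18.75.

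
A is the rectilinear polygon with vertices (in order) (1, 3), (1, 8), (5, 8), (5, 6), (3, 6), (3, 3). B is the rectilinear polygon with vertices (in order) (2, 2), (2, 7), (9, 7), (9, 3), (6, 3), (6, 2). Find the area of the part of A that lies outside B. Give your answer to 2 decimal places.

|A| = 14, |A∩B| = 6.
|A ∖ B| = |A| − |A∩B| = 14 − 6 = 8.00.

8.00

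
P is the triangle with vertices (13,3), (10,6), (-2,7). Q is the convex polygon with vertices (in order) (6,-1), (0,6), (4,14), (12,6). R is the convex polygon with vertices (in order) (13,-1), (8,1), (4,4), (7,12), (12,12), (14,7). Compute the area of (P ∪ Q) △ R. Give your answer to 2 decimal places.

95.10

|P ∪ Q| = 92.5351.
|(P ∪ Q) ∩ R| = 43.7178.
|(P ∪ Q) △ R| = 92.5351 + 90 − 87.4356 = 95.10.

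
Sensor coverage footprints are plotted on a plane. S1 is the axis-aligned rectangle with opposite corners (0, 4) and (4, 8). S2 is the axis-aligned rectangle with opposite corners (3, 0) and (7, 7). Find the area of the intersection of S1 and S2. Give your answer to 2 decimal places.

3.00

|S1∩S2|: x∈[3,4], y∈[4,7] → 1·3 = 3.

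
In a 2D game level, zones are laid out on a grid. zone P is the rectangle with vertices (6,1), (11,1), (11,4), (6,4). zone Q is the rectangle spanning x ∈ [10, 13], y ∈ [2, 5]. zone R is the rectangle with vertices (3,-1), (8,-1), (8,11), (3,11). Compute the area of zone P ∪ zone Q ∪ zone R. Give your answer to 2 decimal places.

76.00

By inclusion–exclusion:
Individual areas: |zone P| = 15, |zone Q| = 9, |zone R| = 60.
|zone P∩zone Q|: x∈[10,11], y∈[2,4] → 1·2 = 2.
|zone P∩zone R|: x∈[6,8], y∈[1,4] → 2·3 = 6.
|zone Q∩zone R| = 0 (no overlap).
|zone P∩zone Q∩zone R| = 0.
|zone P ∪ zone Q ∪ zone R| = 84 − 8 + 0 = 76.00.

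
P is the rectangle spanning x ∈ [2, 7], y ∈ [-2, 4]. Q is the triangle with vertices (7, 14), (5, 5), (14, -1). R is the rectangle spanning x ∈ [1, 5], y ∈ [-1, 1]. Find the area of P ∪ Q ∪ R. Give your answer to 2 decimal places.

By inclusion–exclusion:
Individual areas: |P| = 30, |Q| = 46.5, |R| = 8.
|P∩Q| = 0.0833.
|P∩R|: x∈[2,5], y∈[-1,1] → 3·2 = 6.
|Q∩R| = 0.
|P∩Q∩R| = 0.
|P ∪ Q ∪ R| = 84.5 − 6.0833 + 0 = 78.42.

78.42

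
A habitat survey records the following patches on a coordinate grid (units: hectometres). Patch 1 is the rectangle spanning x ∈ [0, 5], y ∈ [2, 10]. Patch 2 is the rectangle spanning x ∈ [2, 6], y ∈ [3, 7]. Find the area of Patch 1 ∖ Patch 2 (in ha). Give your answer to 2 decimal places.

|Patch 1∩Patch 2|: x∈[2,5], y∈[3,7] → 3·4 = 12.
|Patch 1| = 40.
|Patch 1 ∖ Patch 2| = |Patch 1| − |Patch 1∩Patch 2| = 40 − 12 = 28.00.

28.00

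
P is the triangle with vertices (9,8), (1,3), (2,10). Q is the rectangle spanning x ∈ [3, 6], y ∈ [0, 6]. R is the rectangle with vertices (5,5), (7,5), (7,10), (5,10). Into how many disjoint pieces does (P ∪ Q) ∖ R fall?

(P ∪ Q) ∖ R splits into 2 disjoint pieces (area 32.9643, area 1.8214).

2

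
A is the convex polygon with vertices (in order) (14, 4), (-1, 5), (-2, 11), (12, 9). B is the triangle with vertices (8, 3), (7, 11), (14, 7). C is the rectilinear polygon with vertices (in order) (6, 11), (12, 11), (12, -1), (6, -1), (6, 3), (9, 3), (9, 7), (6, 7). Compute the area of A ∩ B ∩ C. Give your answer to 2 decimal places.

The intersection is the polygon with vertices (7.164,9.691), (10,9.286), (12,8.143), (12,5.667), (9.909,4.273), (9,4.333), (9,7), (7.5,7).
By the shoelace formula its area is 16.73.

16.73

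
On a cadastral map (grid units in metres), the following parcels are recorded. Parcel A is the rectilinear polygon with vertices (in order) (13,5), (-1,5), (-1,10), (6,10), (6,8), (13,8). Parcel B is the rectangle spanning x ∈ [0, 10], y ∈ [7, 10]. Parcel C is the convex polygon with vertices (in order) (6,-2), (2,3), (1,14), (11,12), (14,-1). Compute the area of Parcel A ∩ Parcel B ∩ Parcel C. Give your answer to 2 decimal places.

The intersection is the polygon with vertices (6,8), (10,8), (10,7), (1.636,7), (1.364,10), (6,10).
By the shoelace formula its area is 17.50.

17.50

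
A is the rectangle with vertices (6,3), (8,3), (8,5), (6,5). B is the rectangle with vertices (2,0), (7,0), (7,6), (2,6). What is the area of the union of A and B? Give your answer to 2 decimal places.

32.00

By inclusion–exclusion:
Individual areas: |A| = 4, |B| = 30.
|A∩B|: x∈[6,7], y∈[3,5] → 1·2 = 2.
|A ∪ B| = 34 − 2 = 32.00.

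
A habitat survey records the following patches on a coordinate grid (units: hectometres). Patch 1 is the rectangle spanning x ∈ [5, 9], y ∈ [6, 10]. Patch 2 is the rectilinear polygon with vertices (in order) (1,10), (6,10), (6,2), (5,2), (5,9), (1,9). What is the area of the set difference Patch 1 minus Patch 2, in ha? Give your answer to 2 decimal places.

12.00

|Patch 1| = 16, |Patch 1∩Patch 2| = 4.
|Patch 1 ∖ Patch 2| = |Patch 1| − |Patch 1∩Patch 2| = 16 − 4 = 12.00.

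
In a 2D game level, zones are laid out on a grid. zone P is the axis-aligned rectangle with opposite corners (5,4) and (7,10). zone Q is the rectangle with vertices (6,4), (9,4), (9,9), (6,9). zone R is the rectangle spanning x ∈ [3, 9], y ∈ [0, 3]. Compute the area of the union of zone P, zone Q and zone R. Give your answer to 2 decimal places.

40.00

By inclusion–exclusion:
Individual areas: |zone P| = 12, |zone Q| = 15, |zone R| = 18.
|zone P∩zone Q|: x∈[6,7], y∈[4,9] → 1·5 = 5.
|zone P∩zone R| = 0 (no overlap).
|zone Q∩zone R| = 0 (no overlap).
|zone P∩zone Q∩zone R| = 0.
|zone P ∪ zone Q ∪ zone R| = 45 − 5 + 0 = 40.00.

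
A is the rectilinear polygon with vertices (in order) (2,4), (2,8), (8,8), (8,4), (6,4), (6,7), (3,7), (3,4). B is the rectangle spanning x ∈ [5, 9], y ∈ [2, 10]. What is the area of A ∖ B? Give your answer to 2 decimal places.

|A| = 15, |A∩B| = 9.
|A ∖ B| = |A| − |A∩B| = 15 − 9 = 6.00.

6.00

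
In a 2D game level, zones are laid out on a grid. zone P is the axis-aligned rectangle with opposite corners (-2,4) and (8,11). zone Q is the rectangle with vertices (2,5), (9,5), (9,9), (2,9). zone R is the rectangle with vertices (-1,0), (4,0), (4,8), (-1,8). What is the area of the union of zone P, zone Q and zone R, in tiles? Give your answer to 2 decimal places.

By inclusion–exclusion:
Individual areas: |zone P| = 70, |zone Q| = 28, |zone R| = 40.
|zone P∩zone Q|: x∈[2,8], y∈[5,9] → 6·4 = 24.
|zone P∩zone R|: x∈[-1,4], y∈[4,8] → 5·4 = 20.
|zone Q∩zone R|: x∈[2,4], y∈[5,8] → 2·3 = 6.
|zone P∩zone Q∩zone R| = 6.
|zone P ∪ zone Q ∪ zone R| = 138 − 50 + 6 = 94.00.

94.00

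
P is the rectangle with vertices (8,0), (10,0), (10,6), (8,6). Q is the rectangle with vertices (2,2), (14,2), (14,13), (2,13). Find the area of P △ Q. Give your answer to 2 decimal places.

128.00

|P∩Q|: x∈[8,10], y∈[2,6] → 2·4 = 8.
|P △ Q| = |P| + |Q| − 2·|P∩Q| = 12 + 132 − 16 = 128.00.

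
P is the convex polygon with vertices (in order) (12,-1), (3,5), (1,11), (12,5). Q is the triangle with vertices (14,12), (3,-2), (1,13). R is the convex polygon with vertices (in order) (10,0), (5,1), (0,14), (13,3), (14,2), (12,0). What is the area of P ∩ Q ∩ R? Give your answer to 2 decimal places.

The intersection is the polygon with vertices (1.288,10.843), (8.163,7.093), (9.353,6.086), (6.609,2.594), (3.621,4.586), (1.327,10.551).
By the shoelace formula its area is 29.08.

29.08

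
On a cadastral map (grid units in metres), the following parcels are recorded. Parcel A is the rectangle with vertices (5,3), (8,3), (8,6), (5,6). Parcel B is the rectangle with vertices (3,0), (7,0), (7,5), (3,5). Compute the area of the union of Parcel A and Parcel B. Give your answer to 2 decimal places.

By inclusion–exclusion:
Individual areas: |Parcel A| = 9, |Parcel B| = 20.
|Parcel A∩Parcel B|: x∈[5,7], y∈[3,5] → 2·2 = 4.
|Parcel A ∪ Parcel B| = 29 − 4 = 25.00.

25.00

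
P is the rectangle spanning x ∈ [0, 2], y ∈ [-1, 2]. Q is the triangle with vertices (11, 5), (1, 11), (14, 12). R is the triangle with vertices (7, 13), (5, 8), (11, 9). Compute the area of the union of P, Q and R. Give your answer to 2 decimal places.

51.76

By inclusion–exclusion:
Individual areas: |P| = 6, |Q| = 44, |R| = 14.
|P∩Q| = 0.
|P∩R| = 0.
|Q∩R| = 12.236.
|P∩Q∩R| = 0.
|P ∪ Q ∪ R| = 64 − 12.236 + 0 = 51.76.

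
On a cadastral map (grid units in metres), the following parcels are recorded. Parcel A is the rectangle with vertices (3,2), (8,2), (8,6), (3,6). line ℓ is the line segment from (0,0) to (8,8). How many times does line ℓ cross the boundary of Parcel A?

2

The segment meets the boundary at (6,6), (3,3).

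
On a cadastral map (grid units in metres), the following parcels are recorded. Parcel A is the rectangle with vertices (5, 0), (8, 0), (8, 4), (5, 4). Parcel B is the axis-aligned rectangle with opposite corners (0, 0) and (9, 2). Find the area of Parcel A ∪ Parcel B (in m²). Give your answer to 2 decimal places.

24.00

By inclusion–exclusion:
Individual areas: |Parcel A| = 12, |Parcel B| = 18.
|Parcel A∩Parcel B|: x∈[5,8], y∈[0,2] → 3·2 = 6.
|Parcel A ∪ Parcel B| = 30 − 6 = 24.00.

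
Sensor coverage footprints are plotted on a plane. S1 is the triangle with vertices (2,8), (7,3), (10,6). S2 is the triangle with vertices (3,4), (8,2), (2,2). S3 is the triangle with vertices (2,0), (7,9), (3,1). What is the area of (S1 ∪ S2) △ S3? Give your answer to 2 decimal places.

21.29

|S1 ∪ S2| = 21.
|(S1 ∪ S2) ∩ S3| = 0.8549.
|(S1 ∪ S2) △ S3| = 21 + 2 − 1.7099 = 21.29.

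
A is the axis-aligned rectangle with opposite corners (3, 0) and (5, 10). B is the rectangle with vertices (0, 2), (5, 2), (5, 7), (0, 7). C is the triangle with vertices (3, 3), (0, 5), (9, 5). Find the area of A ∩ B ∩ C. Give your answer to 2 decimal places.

3.33

The intersection is the polygon with vertices (3,5), (5,5), (5,3.667), (3,3).
By the shoelace formula its area is 3.33.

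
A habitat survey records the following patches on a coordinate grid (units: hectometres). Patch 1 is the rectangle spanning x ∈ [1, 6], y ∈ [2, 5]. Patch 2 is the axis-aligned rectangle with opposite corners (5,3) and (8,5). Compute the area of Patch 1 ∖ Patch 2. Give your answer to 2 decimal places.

|Patch 1∩Patch 2|: x∈[5,6], y∈[3,5] → 1·2 = 2.
|Patch 1| = 15.
|Patch 1 ∖ Patch 2| = |Patch 1| − |Patch 1∩Patch 2| = 15 − 2 = 13.00.

13.00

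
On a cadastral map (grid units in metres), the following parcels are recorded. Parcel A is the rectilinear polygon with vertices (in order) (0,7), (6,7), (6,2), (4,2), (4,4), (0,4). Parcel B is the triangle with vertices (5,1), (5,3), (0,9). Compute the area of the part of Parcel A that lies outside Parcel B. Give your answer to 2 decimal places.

|Parcel A| = 22, |Parcel A∩Parcel B| = 3.6583.
|Parcel A ∖ Parcel B| = |Parcel A| − |Parcel A∩Parcel B| = 22 − 3.6583 = 18.34.

18.34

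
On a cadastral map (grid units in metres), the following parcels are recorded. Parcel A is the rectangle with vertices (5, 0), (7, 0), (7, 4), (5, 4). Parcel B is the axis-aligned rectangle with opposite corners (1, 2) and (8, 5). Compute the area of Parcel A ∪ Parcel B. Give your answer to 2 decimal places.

By inclusion–exclusion:
Individual areas: |Parcel A| = 8, |Parcel B| = 21.
|Parcel A∩Parcel B|: x∈[5,7], y∈[2,4] → 2·2 = 4.
|Parcel A ∪ Parcel B| = 29 − 4 = 25.00.

25.00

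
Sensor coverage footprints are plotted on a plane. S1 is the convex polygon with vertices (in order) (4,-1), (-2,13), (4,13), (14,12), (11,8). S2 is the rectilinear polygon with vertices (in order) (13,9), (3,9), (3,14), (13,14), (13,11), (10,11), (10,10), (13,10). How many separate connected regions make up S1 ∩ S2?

1

S1 ∩ S2 is a single connected region.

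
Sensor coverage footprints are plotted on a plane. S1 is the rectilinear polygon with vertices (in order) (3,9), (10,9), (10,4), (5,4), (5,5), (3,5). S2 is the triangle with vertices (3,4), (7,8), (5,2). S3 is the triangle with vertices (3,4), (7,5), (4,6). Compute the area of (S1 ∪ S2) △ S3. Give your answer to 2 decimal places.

34.17

|S1 ∪ S2| = 37.1667.
|(S1 ∪ S2) ∩ S3| = 3.25.
|(S1 ∪ S2) △ S3| = 37.1667 + 3.5 − 6.5 = 34.17.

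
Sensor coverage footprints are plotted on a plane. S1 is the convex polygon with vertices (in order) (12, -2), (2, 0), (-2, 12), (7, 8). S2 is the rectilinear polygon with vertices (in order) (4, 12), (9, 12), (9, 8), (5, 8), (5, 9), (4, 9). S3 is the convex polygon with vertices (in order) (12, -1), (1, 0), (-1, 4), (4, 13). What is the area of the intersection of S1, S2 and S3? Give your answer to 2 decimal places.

1.01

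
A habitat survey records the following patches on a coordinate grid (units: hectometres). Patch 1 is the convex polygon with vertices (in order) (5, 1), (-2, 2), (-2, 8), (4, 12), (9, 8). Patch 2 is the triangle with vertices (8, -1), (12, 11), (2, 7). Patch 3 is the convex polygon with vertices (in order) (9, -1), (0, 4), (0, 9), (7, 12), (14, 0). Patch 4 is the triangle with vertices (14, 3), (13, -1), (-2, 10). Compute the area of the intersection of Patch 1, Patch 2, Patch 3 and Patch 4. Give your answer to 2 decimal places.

The intersection is the polygon with vertices (3.493,7.597), (7.714,5.75), (6.557,3.725), (2.059,7.024).
By the shoelace formula its area is 9.00.

9.00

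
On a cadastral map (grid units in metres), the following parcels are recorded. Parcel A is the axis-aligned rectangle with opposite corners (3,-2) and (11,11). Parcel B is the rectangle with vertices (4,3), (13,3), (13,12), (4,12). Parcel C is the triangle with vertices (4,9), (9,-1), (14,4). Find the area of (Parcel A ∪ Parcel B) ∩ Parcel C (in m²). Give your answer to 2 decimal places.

The region (Parcel A ∪ Parcel B) ∩ Parcel C is the polygon with vertices (13,3), (11,3), (11,1), (9,-1), (4,9), (13,4.5).
By the shoelace formula its area is 34.75.

34.75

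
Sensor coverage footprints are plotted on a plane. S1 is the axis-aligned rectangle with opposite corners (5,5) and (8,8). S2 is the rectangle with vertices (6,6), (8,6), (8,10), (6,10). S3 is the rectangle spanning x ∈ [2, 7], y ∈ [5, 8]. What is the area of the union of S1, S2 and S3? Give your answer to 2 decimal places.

By inclusion–exclusion:
Individual areas: |S1| = 9, |S2| = 8, |S3| = 15.
|S1∩S2|: x∈[6,8], y∈[6,8] → 2·2 = 4.
|S1∩S3|: x∈[5,7], y∈[5,8] → 2·3 = 6.
|S2∩S3|: x∈[6,7], y∈[6,8] → 1·2 = 2.
|S1∩S2∩S3| = 2.
|S1 ∪ S2 ∪ S3| = 32 − 12 + 2 = 22.00.

22.00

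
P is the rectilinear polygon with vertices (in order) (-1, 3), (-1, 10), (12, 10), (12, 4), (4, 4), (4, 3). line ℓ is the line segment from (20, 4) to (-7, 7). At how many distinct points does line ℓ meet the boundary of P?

2

The segment meets the boundary at (-1,6.333), (12,4.889).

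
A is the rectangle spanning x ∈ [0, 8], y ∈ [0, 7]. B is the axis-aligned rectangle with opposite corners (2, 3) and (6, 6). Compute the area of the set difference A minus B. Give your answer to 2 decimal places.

44.00

|A∩B|: x∈[2,6], y∈[3,6] → 4·3 = 12.
|A| = 56.
|A ∖ B| = |A| − |A∩B| = 56 − 12 = 44.00.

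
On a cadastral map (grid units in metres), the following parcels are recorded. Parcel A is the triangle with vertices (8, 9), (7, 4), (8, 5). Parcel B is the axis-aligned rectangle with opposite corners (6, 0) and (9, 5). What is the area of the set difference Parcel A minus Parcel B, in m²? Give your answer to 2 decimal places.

1.60

|Parcel A| = 2, |Parcel A∩Parcel B| = 0.4.
|Parcel A ∖ Parcel B| = |Parcel A| − |Parcel A∩Parcel B| = 2 − 0.4 = 1.60.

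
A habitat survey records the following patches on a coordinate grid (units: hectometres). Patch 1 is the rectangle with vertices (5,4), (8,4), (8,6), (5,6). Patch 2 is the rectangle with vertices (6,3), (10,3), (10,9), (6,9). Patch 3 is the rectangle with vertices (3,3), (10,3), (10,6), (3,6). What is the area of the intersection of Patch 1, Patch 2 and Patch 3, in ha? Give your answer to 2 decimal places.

The intersection is the polygon with vertices (8,4), (6,4), (6,6), (8,6).
By the shoelace formula its area is 4.00.

4.00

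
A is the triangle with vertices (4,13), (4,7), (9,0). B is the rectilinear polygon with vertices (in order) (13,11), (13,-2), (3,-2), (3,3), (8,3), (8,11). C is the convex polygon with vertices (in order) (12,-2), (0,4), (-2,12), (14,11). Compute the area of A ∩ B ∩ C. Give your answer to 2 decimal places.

The intersection is the polygon with vertices (6.857,3), (7.846,3), (9,0).
By the shoelace formula its area is 1.48.

1.48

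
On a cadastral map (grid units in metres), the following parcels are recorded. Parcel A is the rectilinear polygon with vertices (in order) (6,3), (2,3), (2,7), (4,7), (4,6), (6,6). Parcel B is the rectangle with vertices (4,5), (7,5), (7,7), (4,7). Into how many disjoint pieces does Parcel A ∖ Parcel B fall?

Parcel A ∖ Parcel B is a single connected region.

1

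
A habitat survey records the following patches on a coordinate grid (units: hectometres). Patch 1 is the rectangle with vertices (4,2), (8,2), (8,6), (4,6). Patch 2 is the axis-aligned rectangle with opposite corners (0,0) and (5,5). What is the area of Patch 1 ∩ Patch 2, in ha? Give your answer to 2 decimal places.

3.00

|Patch 1∩Patch 2|: x∈[4,5], y∈[2,5] → 1·3 = 3.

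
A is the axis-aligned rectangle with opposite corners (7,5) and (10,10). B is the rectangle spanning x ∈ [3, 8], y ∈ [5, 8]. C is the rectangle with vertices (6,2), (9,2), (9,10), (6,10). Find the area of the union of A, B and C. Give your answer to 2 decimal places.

38.00

By inclusion–exclusion:
Individual areas: |A| = 15, |B| = 15, |C| = 24.
|A∩B|: x∈[7,8], y∈[5,8] → 1·3 = 3.
|A∩C|: x∈[7,9], y∈[5,10] → 2·5 = 10.
|B∩C|: x∈[6,8], y∈[5,8] → 2·3 = 6.
|A∩B∩C| = 3.
|A ∪ B ∪ C| = 54 − 19 + 3 = 38.00.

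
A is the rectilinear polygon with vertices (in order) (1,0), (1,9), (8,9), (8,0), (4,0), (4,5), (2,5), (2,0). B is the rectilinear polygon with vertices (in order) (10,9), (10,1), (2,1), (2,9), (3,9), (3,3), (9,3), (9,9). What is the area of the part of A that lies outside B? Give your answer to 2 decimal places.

41.00

|A| = 53, |A∩B| = 12.
|A ∖ B| = |A| − |A∩B| = 53 − 12 = 41.00.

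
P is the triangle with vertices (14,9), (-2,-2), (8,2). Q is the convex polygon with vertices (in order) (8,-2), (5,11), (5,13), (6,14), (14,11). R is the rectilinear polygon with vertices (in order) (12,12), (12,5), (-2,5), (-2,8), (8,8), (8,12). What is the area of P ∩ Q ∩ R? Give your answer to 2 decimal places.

The intersection is the polygon with vertices (10.571,5), (8.182,5), (12,7.625), (12,6.667).
By the shoelace formula its area is 3.82.

3.82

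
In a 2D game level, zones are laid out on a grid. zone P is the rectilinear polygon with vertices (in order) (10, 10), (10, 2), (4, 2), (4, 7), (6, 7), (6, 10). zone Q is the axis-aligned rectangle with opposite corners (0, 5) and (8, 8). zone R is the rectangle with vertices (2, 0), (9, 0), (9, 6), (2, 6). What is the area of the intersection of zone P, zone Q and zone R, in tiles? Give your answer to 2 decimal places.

4.00

The intersection is the polygon with vertices (8,5), (4,5), (4,6), (8,6).
By the shoelace formula its area is 4.00.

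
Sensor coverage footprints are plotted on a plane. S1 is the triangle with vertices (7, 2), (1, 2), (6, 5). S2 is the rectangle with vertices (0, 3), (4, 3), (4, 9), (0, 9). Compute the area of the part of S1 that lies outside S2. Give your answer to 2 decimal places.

|S1| = 9, |S1∩S2| = 0.5333.
|S1 ∖ S2| = |S1| − |S1∩S2| = 9 − 0.5333 = 8.47.

8.47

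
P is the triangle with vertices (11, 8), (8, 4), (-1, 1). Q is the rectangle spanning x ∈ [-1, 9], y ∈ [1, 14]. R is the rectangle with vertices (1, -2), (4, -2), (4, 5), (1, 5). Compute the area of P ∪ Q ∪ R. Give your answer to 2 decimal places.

140.50

By inclusion–exclusion:
Individual areas: |P| = 13.5, |Q| = 130, |R| = 21.
|P∩Q| = 12.
|P∩R| = 2.625.
|Q∩R|: x∈[1,4], y∈[1,5] → 3·4 = 12.
|P∩Q∩R| = 2.625.
|P ∪ Q ∪ R| = 164.5 − 26.625 + 2.625 = 140.50.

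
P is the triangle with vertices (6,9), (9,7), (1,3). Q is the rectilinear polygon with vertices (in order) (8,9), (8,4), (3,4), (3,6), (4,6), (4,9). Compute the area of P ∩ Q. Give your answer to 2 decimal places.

11.87

The intersection is the polygon with vertices (8,7.667), (8,6.5), (3,4), (3,5.4), (3.5,6), (4,6), (4,6.6), (6,9).
By the shoelace formula its area is 11.87.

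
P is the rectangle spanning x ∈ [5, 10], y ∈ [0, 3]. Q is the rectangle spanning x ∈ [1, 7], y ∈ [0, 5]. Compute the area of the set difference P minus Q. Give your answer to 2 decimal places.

9.00

|P∩Q|: x∈[5,7], y∈[0,3] → 2·3 = 6.
|P| = 15.
|P ∖ Q| = |P| − |P∩Q| = 15 − 6 = 9.00.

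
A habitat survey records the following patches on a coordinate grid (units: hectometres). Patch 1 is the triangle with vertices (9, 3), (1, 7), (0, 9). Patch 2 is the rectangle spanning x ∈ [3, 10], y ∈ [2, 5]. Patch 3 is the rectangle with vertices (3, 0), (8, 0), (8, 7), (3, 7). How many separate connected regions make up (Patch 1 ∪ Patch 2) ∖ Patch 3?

2

(Patch 1 ∪ Patch 2) ∖ Patch 3 splits into 2 disjoint pieces (area 3, area 6).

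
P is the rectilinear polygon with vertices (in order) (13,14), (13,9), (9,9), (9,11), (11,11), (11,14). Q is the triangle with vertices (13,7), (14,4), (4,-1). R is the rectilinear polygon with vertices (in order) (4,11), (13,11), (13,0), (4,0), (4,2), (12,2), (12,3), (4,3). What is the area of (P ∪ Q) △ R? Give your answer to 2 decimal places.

|P ∪ Q| = 31.5.
|(P ∪ Q) ∩ R| = 20.25.
|(P ∪ Q) △ R| = 31.5 + 91 − 40.5 = 82.00.

82.00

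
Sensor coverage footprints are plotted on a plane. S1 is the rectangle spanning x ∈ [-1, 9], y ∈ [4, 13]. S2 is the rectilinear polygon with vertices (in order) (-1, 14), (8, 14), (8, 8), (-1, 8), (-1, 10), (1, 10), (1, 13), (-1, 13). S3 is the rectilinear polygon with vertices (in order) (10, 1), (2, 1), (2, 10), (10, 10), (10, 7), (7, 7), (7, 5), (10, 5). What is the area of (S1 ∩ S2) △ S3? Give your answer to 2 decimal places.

|S1 ∩ S2| = 39.
|(S1 ∩ S2) ∩ S3| = 12.
|(S1 ∩ S2) △ S3| = 39 + 66 − 24 = 81.00.

81.00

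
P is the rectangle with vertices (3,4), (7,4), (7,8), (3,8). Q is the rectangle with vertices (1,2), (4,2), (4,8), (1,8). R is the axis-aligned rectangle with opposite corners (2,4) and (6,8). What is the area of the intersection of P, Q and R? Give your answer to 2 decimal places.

The intersection is the polygon with vertices (4,4), (3,4), (3,8), (4,8).
By the shoelace formula its area is 4.00.

4.00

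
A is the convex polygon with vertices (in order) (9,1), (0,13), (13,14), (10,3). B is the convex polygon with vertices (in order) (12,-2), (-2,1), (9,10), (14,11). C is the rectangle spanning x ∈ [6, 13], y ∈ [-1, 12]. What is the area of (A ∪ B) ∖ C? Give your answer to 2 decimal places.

|A ∪ B| = 161.5991.
|(A ∪ B) ∩ C| = 87.5511.
|(A ∪ B) ∖ C| = 161.5991 − 87.5511 = 74.05.

74.05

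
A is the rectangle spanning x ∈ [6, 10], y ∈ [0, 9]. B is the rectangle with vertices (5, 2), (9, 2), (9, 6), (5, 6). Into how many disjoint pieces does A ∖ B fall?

1

A ∖ B is a single connected region.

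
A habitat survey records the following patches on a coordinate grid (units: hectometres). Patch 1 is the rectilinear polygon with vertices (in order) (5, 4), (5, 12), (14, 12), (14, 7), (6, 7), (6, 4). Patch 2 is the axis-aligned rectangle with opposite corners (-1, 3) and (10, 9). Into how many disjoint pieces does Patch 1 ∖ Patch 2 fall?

1

Patch 1 ∖ Patch 2 is a single connected region.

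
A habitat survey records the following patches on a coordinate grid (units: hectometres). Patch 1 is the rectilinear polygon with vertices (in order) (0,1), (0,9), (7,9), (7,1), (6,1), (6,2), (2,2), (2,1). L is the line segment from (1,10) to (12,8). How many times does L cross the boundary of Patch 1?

The segment meets the boundary at (7,8.909), (6.5,9).

2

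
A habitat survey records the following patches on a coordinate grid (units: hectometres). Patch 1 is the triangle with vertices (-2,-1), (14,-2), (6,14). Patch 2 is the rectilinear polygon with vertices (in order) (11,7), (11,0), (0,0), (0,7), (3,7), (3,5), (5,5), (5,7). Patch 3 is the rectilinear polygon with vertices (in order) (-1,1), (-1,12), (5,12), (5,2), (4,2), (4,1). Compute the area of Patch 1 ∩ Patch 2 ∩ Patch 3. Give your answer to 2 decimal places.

20.18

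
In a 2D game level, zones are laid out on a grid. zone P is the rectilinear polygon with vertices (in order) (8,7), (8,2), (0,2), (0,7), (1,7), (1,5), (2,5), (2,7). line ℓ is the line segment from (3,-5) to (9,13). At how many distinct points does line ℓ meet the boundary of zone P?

The segment meets the boundary at (7,7), (5.333,2).

2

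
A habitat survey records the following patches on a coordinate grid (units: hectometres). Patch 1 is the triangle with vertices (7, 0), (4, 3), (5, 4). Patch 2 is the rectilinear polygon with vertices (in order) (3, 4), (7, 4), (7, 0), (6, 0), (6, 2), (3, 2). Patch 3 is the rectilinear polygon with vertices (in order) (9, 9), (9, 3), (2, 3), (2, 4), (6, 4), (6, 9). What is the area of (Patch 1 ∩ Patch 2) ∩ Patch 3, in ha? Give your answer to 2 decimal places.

0.75

The region (Patch 1 ∩ Patch 2) ∩ Patch 3 is the polygon with vertices (5,4), (5.5,3), (4,3).
By the shoelace formula its area is 0.75.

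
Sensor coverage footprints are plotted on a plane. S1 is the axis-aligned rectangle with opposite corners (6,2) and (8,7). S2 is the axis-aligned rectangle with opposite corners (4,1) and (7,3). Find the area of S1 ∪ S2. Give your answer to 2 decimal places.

15.00

By inclusion–exclusion:
Individual areas: |S1| = 10, |S2| = 6.
|S1∩S2|: x∈[6,7], y∈[2,3] → 1·1 = 1.
|S1 ∪ S2| = 16 − 1 = 15.00.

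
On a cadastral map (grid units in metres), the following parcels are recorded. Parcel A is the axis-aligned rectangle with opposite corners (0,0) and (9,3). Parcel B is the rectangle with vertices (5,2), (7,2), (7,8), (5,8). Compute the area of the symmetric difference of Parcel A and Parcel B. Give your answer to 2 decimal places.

35.00

|Parcel A∩Parcel B|: x∈[5,7], y∈[2,3] → 2·1 = 2.
|Parcel A △ Parcel B| = |Parcel A| + |Parcel B| − 2·|Parcel A∩Parcel B| = 27 + 12 − 4 = 35.00.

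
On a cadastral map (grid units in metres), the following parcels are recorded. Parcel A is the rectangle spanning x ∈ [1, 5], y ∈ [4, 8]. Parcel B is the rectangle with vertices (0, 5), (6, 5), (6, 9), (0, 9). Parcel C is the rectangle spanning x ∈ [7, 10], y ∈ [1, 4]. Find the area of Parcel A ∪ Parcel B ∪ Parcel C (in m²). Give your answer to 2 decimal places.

37.00

By inclusion–exclusion:
Individual areas: |Parcel A| = 16, |Parcel B| = 24, |Parcel C| = 9.
|Parcel A∩Parcel B|: x∈[1,5], y∈[5,8] → 4·3 = 12.
|Parcel A∩Parcel C| = 0 (no overlap).
|Parcel B∩Parcel C| = 0 (no overlap).
|Parcel A∩Parcel B∩Parcel C| = 0.
|Parcel A ∪ Parcel B ∪ Parcel C| = 49 − 12 + 0 = 37.00.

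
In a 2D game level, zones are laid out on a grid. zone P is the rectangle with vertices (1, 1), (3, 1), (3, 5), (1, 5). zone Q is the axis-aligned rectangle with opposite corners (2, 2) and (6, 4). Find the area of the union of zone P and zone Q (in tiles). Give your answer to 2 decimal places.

By inclusion–exclusion:
Individual areas: |zone P| = 8, |zone Q| = 8.
|zone P∩zone Q|: x∈[2,3], y∈[2,4] → 1·2 = 2.
|zone P ∪ zone Q| = 16 − 2 = 14.00.

14.00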